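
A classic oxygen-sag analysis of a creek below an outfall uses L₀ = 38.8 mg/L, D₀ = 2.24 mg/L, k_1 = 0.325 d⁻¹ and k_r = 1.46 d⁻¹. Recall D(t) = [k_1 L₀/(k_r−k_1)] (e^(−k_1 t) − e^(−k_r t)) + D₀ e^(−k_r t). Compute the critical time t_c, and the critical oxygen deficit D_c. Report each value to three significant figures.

With k_r/k_1 = 4.492 and 1 − D₀(k_r−k_1)/(k_1 L₀) = 0.7984,
t_c = ln(4.492 × 0.7984) / (1.46 − 0.325) = ln(3.587) / 1.135 = 1.277/1.135 = 1.125 d.
D_c = (k_1/k_r) L₀ e^(−k_1 t_c) = (0.325/1.46) × 38.8 × e^(−0.325×1.125) = 0.2226 × 38.8 × 0.6937 = 5.991 mg/L.

t_c ≈ 1.13 d; D_c ≈ 5.99 mg/L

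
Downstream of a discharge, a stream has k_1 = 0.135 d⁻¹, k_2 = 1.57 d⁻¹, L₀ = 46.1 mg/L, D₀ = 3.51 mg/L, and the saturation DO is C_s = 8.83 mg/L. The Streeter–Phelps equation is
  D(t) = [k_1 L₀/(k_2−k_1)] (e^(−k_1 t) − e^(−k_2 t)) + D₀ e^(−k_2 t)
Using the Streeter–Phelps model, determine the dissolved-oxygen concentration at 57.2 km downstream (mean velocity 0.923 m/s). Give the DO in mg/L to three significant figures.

Travel time t = x/v = 57.2 km / (0.923 m/s) = 57200 m / 0.923 m/s = 61970 s = 0.7173 d.
k_1 L₀/(k_2−k_1) = 0.135×46.1/(1.57−0.135) = 6.224/1.435 = 4.337 mg/L.
e^(−k_1 t) = e^(−0.135×0.7173) = 0.9077; e^(−k_2 t) = e^(−1.57×0.7173) = 0.3243.
D = 4.337 × (0.9077 − 0.3243) + 3.51 × 0.3243 = 2.530 + 1.138 = 3.669 mg/L.
DO = C_s − D = 8.83 − 3.669 = 5.161 mg/L.

DO ≈ 5.16 mg/L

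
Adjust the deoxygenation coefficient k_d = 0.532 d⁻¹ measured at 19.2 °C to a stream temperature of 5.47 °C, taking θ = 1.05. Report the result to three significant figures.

k_d ≈ 0.272 d⁻¹

k_d(T₂) = k_d(T₁) · θ^(T₂−T₁) = 0.532 × 1.05^(5.47−19.2)
= 0.532 × 1.05^-13.7 = 0.532 × 0.5118 = 0.2723 d⁻¹.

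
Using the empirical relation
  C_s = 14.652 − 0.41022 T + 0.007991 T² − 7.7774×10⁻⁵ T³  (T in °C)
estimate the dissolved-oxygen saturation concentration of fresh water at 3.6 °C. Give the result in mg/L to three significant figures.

C_s ≈ 13.3 mg/L

C_s = 14.652 − 0.41022×3.6 + 0.007991×3.6² − 7.7774×10⁻⁵×3.6³ = 13.28 mg/L.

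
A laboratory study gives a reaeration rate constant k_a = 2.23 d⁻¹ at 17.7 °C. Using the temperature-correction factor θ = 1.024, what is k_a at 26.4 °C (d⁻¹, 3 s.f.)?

k_a(T₂) = k_a(T₁) · θ^(T₂−T₁) = 2.23 × 1.024^(26.4−17.7)
= 2.23 × 1.024^8.70 = 2.23 × 1.229 = 2.741 d⁻¹.

k_a ≈ 2.74 d⁻¹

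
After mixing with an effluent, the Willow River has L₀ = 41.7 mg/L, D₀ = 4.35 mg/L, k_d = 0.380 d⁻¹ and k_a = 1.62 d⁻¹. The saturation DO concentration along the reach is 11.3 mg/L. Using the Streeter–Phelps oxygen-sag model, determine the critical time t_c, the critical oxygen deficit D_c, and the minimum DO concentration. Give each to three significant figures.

t_c ≈ 0.834 d; D_c ≈ 7.13 mg/L; min DO ≈ 4.17 mg/L

At the critical point dD/dt = 0, so k_d L₀ e^(−k_d t) = k_a D. Substituting D(t) from the Streeter–Phelps equation and solving for t gives
t_c = ln[(k_a/k_d)(1 − D₀(k_a−k_d)/(k_d L₀))] / (k_a−k_d).
Here k_a−k_d = 1.240 d⁻¹ and 1 − D₀(k_a−k_d)/(k_d L₀) = 1 − 4.35×1.240/(0.380×41.7) = 0.6596, so
t_c = ln(4.263 × 0.6596) / 1.240 = 1.034 / 1.240 = 0.8338 d.
L(t_c) = L₀ e^(−k_d t_c) = 41.7 × 0.7285 = 30.38 mg/L, and at the critical point k_a D_c = k_d L, so D_c = (0.380/1.62) × 30.38 = 7.125 mg/L.
Minimum DO = C_s − D_c = 11.3 − 7.125 = 4.175 mg/L.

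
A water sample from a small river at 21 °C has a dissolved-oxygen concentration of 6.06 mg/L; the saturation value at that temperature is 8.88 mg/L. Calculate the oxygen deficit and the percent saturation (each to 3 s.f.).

D = C_s − C = 8.88 − 6.06 = 2.82 mg/L.
% saturation = 6.06/8.88 × 100 = 68.2 %.

D ≈ 2.82 mg/L; 68.2 % saturation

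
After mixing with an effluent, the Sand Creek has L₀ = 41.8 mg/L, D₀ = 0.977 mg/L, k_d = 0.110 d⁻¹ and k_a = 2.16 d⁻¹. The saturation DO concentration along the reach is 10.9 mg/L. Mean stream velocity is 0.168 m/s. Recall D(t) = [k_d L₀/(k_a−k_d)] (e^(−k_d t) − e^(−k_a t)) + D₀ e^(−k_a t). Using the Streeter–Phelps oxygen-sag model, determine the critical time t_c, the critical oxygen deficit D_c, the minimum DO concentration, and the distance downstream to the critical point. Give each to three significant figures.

t_c ≈ 1.17 d; D_c ≈ 1.87 mg/L; min DO ≈ 9.03 mg/L; x_c ≈ 17.0 km

t_c = [1/(k_a−k_d)] ln[(k_a/k_d)(1 − D₀(k_a−k_d)/(k_d L₀))]
= [1/(2.16−0.110)] ln[(2.16/0.110)(1 − 0.977×2.050/(0.110×41.8))]
= (1/2.050) ln[19.64 × 0.5644] = 0.4878 × ln(11.08) = 0.4878 × 2.405 = 1.173 d.
L(t_c) = L₀ e^(−k_d t_c) = 41.8 × 0.8789 = 36.74 mg/L, and at the critical point k_a D_c = k_d L, so D_c = (0.110/2.16) × 36.74 = 1.871 mg/L.
Minimum DO = C_s − D_c = 10.9 − 1.871 = 9.029 mg/L.
x_c = v t_c = 0.168 m/s × 1.173 d × 86400 s/d = 17030 m ≈ 17.0 km.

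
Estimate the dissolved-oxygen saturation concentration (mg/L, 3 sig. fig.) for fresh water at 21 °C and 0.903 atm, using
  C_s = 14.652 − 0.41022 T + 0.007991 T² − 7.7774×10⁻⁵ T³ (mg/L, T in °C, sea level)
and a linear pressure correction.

C_s ≈ 7.98 mg/L

At sea level: C_s = 14.652 − 0.41022×21 + 0.007991×21² − 7.7774×10⁻⁵×21³ = 8.841 mg/L.
Pressure correction: C_s' = 8.841 × 0.903 = 7.984 mg/L.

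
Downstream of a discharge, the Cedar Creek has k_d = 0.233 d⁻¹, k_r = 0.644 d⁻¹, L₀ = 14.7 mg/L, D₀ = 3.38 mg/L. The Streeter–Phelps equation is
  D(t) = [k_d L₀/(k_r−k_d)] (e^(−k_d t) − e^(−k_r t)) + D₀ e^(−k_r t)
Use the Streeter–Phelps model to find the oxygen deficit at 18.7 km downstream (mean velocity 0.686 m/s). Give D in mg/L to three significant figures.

Travel time t = x/v = 18.7 km / (0.686 m/s) = 18700 m / 0.686 m/s = 27260 s = 0.3155 d.
k_d L₀/(k_r−k_d) = 0.233×14.7/(0.644−0.233) = 3.425/0.4110 = 8.334 mg/L.
e^(−k_d t) = e^(−0.233×0.3155) = 0.9291; e^(−k_r t) = e^(−0.644×0.3155) = 0.8161.
D = 8.334 × (0.9291 − 0.8161) + 3.38 × 0.8161 = 0.9417 + 2.759 = 3.700 mg/L.

D ≈ 3.70 mg/L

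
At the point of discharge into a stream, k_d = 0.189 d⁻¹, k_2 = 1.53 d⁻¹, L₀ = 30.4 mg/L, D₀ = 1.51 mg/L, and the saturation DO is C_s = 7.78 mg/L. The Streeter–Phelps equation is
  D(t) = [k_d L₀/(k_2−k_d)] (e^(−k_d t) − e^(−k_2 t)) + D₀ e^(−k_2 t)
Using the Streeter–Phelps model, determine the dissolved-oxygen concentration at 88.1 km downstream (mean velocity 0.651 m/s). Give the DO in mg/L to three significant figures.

DO ≈ 4.85 mg/L

Travel time t = x/v = 88.1 km / (0.651 m/s) = 88100 m / 0.651 m/s = 135300 s = 1.566 d.
k_d L₀/(k_2−k_d) = 0.189×30.4/(1.53−0.189) = 5.746/1.341 = 4.285 mg/L.
e^(−k_d t) = e^(−0.189×1.566) = 0.7438; e^(−k_2 t) = e^(−1.53×1.566) = 0.09104.
D = 4.285 × (0.7438 − 0.09104) + 1.51 × 0.09104 = 2.797 + 0.1375 = 2.934 mg/L.
DO = C_s − D = 7.78 − 2.934 = 4.846 mg/L.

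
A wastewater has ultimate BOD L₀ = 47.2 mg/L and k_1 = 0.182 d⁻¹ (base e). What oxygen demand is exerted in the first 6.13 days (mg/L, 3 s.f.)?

y_t = L₀(1 − e^(−k_1 t)) = 47.2 × (1 − e^(−0.182×6.13))
= 47.2 × (1 − 0.3277) = 47.2 × 0.6723 = 31.73 mg/L.

y ≈ 31.7 mg/L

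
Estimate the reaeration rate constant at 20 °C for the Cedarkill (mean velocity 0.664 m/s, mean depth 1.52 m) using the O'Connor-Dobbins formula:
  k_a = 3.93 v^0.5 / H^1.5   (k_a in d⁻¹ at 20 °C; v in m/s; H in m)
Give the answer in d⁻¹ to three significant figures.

k_a ≈ 1.71 d⁻¹

k_a = 3.93 × 0.664^0.5 / 1.52^1.5 = 3.93 × 0.8149 / 1.874 = 1.709 d⁻¹.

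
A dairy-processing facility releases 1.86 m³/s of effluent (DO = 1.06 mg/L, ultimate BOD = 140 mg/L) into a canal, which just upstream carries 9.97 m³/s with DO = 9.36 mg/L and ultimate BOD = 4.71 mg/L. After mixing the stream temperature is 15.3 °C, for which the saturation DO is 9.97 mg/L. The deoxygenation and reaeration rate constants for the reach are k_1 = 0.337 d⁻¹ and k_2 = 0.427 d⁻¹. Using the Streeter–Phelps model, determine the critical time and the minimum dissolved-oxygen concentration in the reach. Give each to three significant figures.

Mixed DO = (9.97×9.36 + 1.86×1.06)/(9.97+1.86) = 95.29/11.83 = 8.055 mg/L.
Mixed L₀ = (9.97×4.71 + 1.86×140)/(11.83) = 307.4/11.83 = 25.98 mg/L.
Initial deficit D₀ = C_s − DO₀ = 9.97 − 8.055 = 1.915 mg/L.
t_c = (1/0.09000) ln[(0.427/0.337)(1 − 1.915×0.09000/(0.337×25.98))] = 11.11 × ln(1.242) = 2.409 d.
D_c = (0.337/0.427) × 25.98 × e^(−0.337×2.409) = 0.7892 × 25.98 × 0.4440 = 9.105 mg/L.
Minimum DO = 9.97 − 9.105 = 0.8652 mg/L.

t_c ≈ 2.41 d; minimum DO ≈ 0.865 mg/L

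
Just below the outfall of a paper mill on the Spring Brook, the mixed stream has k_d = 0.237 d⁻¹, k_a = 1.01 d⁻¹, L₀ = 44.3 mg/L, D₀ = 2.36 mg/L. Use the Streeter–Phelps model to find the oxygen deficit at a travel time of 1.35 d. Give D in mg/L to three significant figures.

D ≈ 6.99 mg/L

k_d L₀/(k_a−k_d) = 0.237×44.3/(1.01−0.237) = 10.50/0.7730 = 13.58 mg/L.
e^(−k_d t) = e^(−0.237×1.350) = 0.7262; e^(−k_a t) = e^(−1.01×1.350) = 0.2558.
D = 13.58 × (0.7262 − 0.2558) + 2.36 × 0.2558 = 6.389 + 0.6036 = 6.993 mg/L.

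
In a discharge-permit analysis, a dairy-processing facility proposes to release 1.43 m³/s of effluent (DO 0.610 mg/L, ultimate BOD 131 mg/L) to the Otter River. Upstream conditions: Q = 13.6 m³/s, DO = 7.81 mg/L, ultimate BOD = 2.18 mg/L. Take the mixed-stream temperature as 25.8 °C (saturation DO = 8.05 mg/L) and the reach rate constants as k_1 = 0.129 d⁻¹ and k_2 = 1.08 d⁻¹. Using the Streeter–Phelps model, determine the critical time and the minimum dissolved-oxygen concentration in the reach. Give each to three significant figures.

t_c ≈ 1.56 d; minimum DO ≈ 6.64 mg/L

Mixed DO = (13.6×7.81 + 1.43×0.610)/(13.6+1.43) = 107.1/15.03 = 7.125 mg/L.
Mixed L₀ = (13.6×2.18 + 1.43×131)/(15.03) = 217.0/15.03 = 14.44 mg/L.
Initial deficit D₀ = C_s − DO₀ = 8.05 − 7.125 = 0.9250 mg/L.
t_c = (1/0.9510) ln[(1.08/0.129)(1 − 0.9250×0.9510/(0.129×14.44))] = 1.052 × ln(4.417) = 1.562 d.
D_c = (0.129/1.08) × 14.44 × e^(−0.129×1.562) = 0.1194 × 14.44 × 0.8175 = 1.410 mg/L.
Minimum DO = 8.05 − 1.410 = 6.640 mg/L.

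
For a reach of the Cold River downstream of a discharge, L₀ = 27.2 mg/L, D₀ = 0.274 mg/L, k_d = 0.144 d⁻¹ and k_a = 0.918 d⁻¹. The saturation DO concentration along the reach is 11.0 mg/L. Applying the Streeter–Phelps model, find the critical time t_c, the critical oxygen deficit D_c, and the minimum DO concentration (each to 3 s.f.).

At the critical point dD/dt = 0, so k_d L₀ e^(−k_d t) = k_a D. Substituting D(t) from the Streeter–Phelps equation and solving for t gives
t_c = ln[(k_a/k_d)(1 − D₀(k_a−k_d)/(k_d L₀))] / (k_a−k_d).
Here k_a−k_d = 0.7740 d⁻¹ and 1 − D₀(k_a−k_d)/(k_d L₀) = 1 − 0.274×0.7740/(0.144×27.2) = 0.9459, so
t_c = ln(6.375 × 0.9459) / 0.7740 = 1.797 / 0.7740 = 2.321 d.
L(t_c) = L₀ e^(−k_d t_c) = 27.2 × 0.7159 = 19.47 mg/L, and at the critical point k_a D_c = k_d L, so D_c = (0.144/0.918) × 19.47 = 3.054 mg/L.
Minimum DO = C_s − D_c = 11.0 − 3.054 = 7.946 mg/L.

t_c ≈ 2.32 d; D_c ≈ 3.05 mg/L; min DO ≈ 7.95 mg/L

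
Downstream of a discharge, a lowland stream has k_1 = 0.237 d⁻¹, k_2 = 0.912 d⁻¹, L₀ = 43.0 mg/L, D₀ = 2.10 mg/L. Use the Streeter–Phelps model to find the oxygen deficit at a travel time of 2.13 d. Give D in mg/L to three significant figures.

D ≈ 7.25 mg/L

k_1 L₀/(k_2−k_1) = 0.237×43.0/(0.912−0.237) = 10.19/0.6750 = 15.10 mg/L.
e^(−k_1 t) = e^(−0.237×2.130) = 0.6036; e^(−k_2 t) = e^(−0.912×2.130) = 0.1433.
D = 15.10 × (0.6036 − 0.1433) + 2.10 × 0.1433 = 6.949 + 0.3010 = 7.250 mg/L.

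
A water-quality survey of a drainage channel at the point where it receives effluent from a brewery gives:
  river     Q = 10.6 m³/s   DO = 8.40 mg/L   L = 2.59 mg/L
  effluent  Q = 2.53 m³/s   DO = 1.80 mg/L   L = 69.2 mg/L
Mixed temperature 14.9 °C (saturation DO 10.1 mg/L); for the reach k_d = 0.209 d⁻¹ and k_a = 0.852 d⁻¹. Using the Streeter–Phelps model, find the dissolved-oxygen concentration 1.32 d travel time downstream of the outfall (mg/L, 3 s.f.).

DO ≈ 6.96 mg/L

Mixed DO = (10.6×8.40 + 2.53×1.80)/(10.6+2.53) = 93.59/13.13 = 7.128 mg/L.
Mixed L₀ = (10.6×2.59 + 2.53×69.2)/(13.13) = 202.5/13.13 = 15.42 mg/L.
Initial deficit D₀ = C_s − DO₀ = 10.1 − 7.128 = 2.972 mg/L.
D(1.32) = [0.209×15.42/(0.852−0.209)](e^(−0.209×1.32) − e^(−0.852×1.32)) + 2.972 e^(−0.852×1.32)
= 5.014 × (0.7589 − 0.3248) + 2.972 × 0.3248 = 3.142 mg/L.
DO = 10.1 − 3.142 = 6.958 mg/L.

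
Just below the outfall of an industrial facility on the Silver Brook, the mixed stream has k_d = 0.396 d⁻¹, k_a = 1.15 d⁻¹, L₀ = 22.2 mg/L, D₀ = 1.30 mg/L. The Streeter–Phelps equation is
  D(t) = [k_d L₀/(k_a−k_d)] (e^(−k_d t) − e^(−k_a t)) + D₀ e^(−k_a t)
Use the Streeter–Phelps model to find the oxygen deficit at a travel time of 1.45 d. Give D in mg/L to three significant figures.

D ≈ 4.61 mg/L

k_d L₀/(k_a−k_d) = 0.396×22.2/(1.15−0.396) = 8.791/0.7540 = 11.66 mg/L.
e^(−k_d t) = e^(−0.396×1.450) = 0.5632; e^(−k_a t) = e^(−1.15×1.450) = 0.1887.
D = 11.66 × (0.5632 − 0.1887) + 1.30 × 0.1887 = 4.366 + 0.2453 = 4.611 mg/L.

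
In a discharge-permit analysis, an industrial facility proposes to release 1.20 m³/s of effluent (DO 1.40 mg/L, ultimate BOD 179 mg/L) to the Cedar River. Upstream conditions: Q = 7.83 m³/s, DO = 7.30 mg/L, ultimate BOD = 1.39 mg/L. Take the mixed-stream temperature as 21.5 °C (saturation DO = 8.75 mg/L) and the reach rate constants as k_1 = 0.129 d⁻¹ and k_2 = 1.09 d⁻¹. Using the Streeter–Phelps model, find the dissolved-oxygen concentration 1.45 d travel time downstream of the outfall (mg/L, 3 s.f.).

Mixed DO = (7.83×7.30 + 1.20×1.40)/(7.83+1.20) = 58.84/9.030 = 6.516 mg/L.
Mixed L₀ = (7.83×1.39 + 1.20×179)/(9.030) = 225.7/9.030 = 24.99 mg/L.
Initial deficit D₀ = C_s − DO₀ = 8.75 − 6.516 = 2.234 mg/L.
D(1.45) = [0.129×24.99/(1.09−0.129)](e^(−0.129×1.45) − e^(−1.09×1.45)) + 2.234 e^(−1.09×1.45)
= 3.355 × (0.8294 − 0.2059) + 2.234 × 0.2059 = 2.552 mg/L.
DO = 8.75 − 2.552 = 6.198 mg/L.

DO ≈ 6.20 mg/L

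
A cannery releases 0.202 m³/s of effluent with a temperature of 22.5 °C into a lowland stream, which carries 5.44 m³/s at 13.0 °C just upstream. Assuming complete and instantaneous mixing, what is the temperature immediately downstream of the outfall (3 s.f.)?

Flow-weighted mixing: C = (Q_r C_r + Q_w C_w)/(Q_r + Q_w)
= (5.44×13.0 + 0.202×22.5)/(5.44 + 0.202) = 75.27/5.642 = 13.34 °C.

13.3 °C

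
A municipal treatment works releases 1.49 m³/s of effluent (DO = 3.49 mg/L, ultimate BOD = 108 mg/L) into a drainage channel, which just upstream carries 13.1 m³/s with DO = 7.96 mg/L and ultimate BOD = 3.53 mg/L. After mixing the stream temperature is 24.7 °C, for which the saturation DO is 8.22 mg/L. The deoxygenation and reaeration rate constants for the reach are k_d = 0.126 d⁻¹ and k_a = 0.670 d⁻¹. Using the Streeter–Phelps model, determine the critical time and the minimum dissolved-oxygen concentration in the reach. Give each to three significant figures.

Mixed DO = (13.1×7.96 + 1.49×3.49)/(13.1+1.49) = 109.5/14.59 = 7.504 mg/L.
Mixed L₀ = (13.1×3.53 + 1.49×108)/(14.59) = 207.2/14.59 = 14.20 mg/L.
Initial deficit D₀ = C_s − DO₀ = 8.22 − 7.504 = 0.7165 mg/L.
t_c = (1/0.5440) ln[(0.670/0.126)(1 − 0.7165×0.5440/(0.126×14.20))] = 1.838 × ln(4.159) = 2.620 d.
D_c = (0.126/0.670) × 14.20 × e^(−0.126×2.620) = 0.1881 × 14.20 × 0.7188 = 1.919 mg/L.
Minimum DO = 8.22 − 1.919 = 6.301 mg/L.

t_c ≈ 2.62 d; minimum DO ≈ 6.30 mg/L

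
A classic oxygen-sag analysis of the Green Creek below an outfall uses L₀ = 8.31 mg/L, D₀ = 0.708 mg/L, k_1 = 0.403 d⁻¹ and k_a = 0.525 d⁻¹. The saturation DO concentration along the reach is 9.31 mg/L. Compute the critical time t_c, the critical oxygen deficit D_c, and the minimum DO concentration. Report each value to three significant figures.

t_c ≈ 1.95 d; D_c ≈ 2.90 mg/L; min DO ≈ 6.41 mg/L

t_c = [1/(k_a−k_1)] ln[(k_a/k_1)(1 − D₀(k_a−k_1)/(k_1 L₀))]
= [1/(0.525−0.403)] ln[(0.525/0.403)(1 − 0.708×0.1220/(0.403×8.31))]
= (1/0.1220) ln[1.303 × 0.9742] = 8.197 × ln(1.269) = 8.197 × 0.2383 = 1.954 d.
D_c = (k_1/k_a) L₀ e^(−k_1 t_c) = (0.403/0.525) × 8.31 × e^(−0.403×1.954) = 0.7676 × 8.31 × 0.4551 = 2.903 mg/L.
Minimum DO = C_s − D_c = 9.31 − 2.903 = 6.407 mg/L.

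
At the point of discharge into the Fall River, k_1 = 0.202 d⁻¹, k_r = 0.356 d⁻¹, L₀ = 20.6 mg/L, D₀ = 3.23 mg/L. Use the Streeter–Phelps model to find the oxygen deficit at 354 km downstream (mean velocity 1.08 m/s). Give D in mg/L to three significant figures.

D ≈ 6.39 mg/L

Travel time t = x/v = 354 km / (1.08 m/s) = 354000 m / 1.08 m/s = 327800 s = 3.794 d.
k_1 L₀/(k_r−k_1) = 0.202×20.6/(0.356−0.202) = 4.161/0.1540 = 27.02 mg/L.
e^(−k_1 t) = e^(−0.202×3.794) = 0.4647; e^(−k_r t) = e^(−0.356×3.794) = 0.2591.
D = 27.02 × (0.4647 − 0.2591) + 3.23 × 0.2591 = 5.556 + 0.8369 = 6.393 mg/L.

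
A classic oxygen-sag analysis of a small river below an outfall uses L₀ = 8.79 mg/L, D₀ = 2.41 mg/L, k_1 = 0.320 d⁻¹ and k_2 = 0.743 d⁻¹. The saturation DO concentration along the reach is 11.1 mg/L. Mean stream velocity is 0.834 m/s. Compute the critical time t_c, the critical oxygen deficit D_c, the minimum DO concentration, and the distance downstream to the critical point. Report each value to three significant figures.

t_c ≈ 0.927 d; D_c ≈ 2.81 mg/L; min DO ≈ 8.29 mg/L; x_c ≈ 66.8 km

At the critical point dD/dt = 0, so k_1 L₀ e^(−k_1 t) = k_2 D. Substituting D(t) from the Streeter–Phelps equation and solving for t gives
t_c = ln[(k_2/k_1)(1 − D₀(k_2−k_1)/(k_1 L₀))] / (k_2−k_1).
Here k_2−k_1 = 0.4230 d⁻¹ and 1 − D₀(k_2−k_1)/(k_1 L₀) = 1 − 2.41×0.4230/(0.320×8.79) = 0.6376, so
t_c = ln(2.322 × 0.6376) / 0.4230 = 0.3923 / 0.4230 = 0.9274 d.
D_c = (k_1/k_2) L₀ e^(−k_1 t_c) = (0.320/0.743) × 8.79 × e^(−0.320×0.9274) = 0.4307 × 8.79 × 0.7432 = 2.814 mg/L.
Minimum DO = C_s − D_c = 11.1 − 2.814 = 8.286 mg/L.
x_c = v t_c = 0.834 m/s × 0.9274 d × 86400 s/d = 66830 m ≈ 66.8 km.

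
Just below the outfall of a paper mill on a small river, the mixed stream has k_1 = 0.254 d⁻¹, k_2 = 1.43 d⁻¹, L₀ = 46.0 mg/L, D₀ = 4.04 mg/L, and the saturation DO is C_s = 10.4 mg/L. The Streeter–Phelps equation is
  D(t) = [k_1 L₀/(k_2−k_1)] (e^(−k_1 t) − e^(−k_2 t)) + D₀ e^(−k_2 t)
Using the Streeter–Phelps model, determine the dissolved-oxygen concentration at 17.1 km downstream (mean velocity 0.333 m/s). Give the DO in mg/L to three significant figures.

DO ≈ 4.38 mg/L

Travel time t = x/v = 17.1 km / (0.333 m/s) = 17100 m / 0.333 m/s = 51350 s = 0.5943 d.
k_1 L₀/(k_2−k_1) = 0.254×46.0/(1.43−0.254) = 11.68/1.176 = 9.935 mg/L.
e^(−k_1 t) = e^(−0.254×0.5943) = 0.8599; e^(−k_2 t) = e^(−1.43×0.5943) = 0.4275.
D = 9.935 × (0.8599 − 0.4275) + 4.04 × 0.4275 = 4.296 + 1.727 = 6.023 mg/L.
DO = C_s − D = 10.4 − 6.023 = 4.377 mg/L.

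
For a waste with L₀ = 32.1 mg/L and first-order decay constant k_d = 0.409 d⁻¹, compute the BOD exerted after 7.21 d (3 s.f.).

y_t = L₀(1 − e^(−k_d t)) = 32.1 × (1 − e^(−0.409×7.21))
= 32.1 × (1 − 0.05240) = 32.1 × 0.9476 = 30.42 mg/L.

y ≈ 30.4 mg/L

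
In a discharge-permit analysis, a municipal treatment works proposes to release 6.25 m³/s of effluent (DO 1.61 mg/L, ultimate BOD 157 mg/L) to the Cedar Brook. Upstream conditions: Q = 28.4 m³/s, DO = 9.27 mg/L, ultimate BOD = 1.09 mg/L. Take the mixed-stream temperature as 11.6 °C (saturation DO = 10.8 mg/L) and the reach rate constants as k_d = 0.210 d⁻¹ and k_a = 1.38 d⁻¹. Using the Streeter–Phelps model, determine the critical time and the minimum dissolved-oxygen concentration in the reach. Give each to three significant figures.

Mixed DO = (28.4×9.27 + 6.25×1.61)/(28.4+6.25) = 273.3/34.65 = 7.888 mg/L.
Mixed L₀ = (28.4×1.09 + 6.25×157)/(34.65) = 1012/34.65 = 29.21 mg/L.
Initial deficit D₀ = C_s − DO₀ = 10.8 − 7.888 = 2.912 mg/L.
t_c = (1/1.170) ln[(1.38/0.210)(1 − 2.912×1.170/(0.210×29.21))] = 0.8547 × ln(2.922) = 0.9165 d.
D_c = (0.210/1.38) × 29.21 × e^(−0.210×0.9165) = 0.1522 × 29.21 × 0.8249 = 3.667 mg/L.
Minimum DO = 10.8 − 3.667 = 7.133 mg/L.

t_c ≈ 0.917 d; minimum DO ≈ 7.13 mg/L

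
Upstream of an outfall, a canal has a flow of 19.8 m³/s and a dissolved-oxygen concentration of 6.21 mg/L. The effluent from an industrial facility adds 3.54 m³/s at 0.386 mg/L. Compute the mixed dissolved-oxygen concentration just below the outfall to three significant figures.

Flow-weighted mixing: C = (Q_r C_r + Q_w C_w)/(Q_r + Q_w)
= (19.8×6.21 + 3.54×0.386)/(19.8 + 3.54) = 124.3/23.34 = 5.327 mg/L.

5.33 mg/L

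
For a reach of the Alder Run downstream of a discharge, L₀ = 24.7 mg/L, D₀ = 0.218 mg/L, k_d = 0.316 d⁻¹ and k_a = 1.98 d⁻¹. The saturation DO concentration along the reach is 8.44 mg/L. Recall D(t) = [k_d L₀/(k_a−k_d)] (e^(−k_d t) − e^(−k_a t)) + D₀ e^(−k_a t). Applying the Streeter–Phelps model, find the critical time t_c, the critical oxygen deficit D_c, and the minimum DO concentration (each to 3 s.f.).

t_c ≈ 1.07 d; D_c ≈ 2.81 mg/L; min DO ≈ 5.63 mg/L

t_c = [1/(k_a−k_d)] ln[(k_a/k_d)(1 − D₀(k_a−k_d)/(k_d L₀))]
= [1/(1.98−0.316)] ln[(1.98/0.316)(1 − 0.218×1.664/(0.316×24.7))]
= (1/1.664) ln[6.266 × 0.9535] = 0.6010 × ln(5.975) = 0.6010 × 1.788 = 1.074 d.
D_c = (k_d/k_a) L₀ e^(−k_d t_c) = (0.316/1.98) × 24.7 × e^(−0.316×1.074) = 0.1596 × 24.7 × 0.7122 = 2.807 mg/L.
Minimum DO = C_s − D_c = 8.44 − 2.807 = 5.633 mg/L.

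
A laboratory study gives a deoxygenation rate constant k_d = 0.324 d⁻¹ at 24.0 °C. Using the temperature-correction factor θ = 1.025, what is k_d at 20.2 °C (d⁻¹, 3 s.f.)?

k_d ≈ 0.295 d⁻¹

k_d(T₂) = k_d(T₁) · θ^(T₂−T₁) = 0.324 × 1.025^(20.2−24.0)
= 0.324 × 1.025^-3.80 = 0.324 × 0.9104 = 0.2950 d⁻¹.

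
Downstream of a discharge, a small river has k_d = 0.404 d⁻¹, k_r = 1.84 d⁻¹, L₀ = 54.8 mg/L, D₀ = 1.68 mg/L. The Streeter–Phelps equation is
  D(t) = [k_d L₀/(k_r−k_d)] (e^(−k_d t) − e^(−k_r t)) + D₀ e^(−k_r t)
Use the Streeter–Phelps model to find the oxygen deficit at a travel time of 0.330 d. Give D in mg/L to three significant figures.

k_d L₀/(k_r−k_d) = 0.404×54.8/(1.84−0.404) = 22.14/1.436 = 15.42 mg/L.
e^(−k_d t) = e^(−0.404×0.3300) = 0.8752; e^(−k_r t) = e^(−1.84×0.3300) = 0.5449.
D = 15.42 × (0.8752 − 0.5449) + 1.68 × 0.5449 = 5.092 + 0.9154 = 6.008 mg/L.

D ≈ 6.01 mg/L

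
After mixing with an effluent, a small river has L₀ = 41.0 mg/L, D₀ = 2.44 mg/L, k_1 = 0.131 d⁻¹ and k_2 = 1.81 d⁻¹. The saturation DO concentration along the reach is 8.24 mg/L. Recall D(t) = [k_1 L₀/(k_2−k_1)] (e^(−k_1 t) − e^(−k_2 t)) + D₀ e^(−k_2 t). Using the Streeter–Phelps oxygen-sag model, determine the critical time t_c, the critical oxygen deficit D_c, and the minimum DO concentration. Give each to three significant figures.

With k_2/k_1 = 13.82 and 1 − D₀(k_2−k_1)/(k_1 L₀) = 0.2372,
t_c = ln(13.82 × 0.2372) / (1.81 − 0.131) = ln(3.278) / 1.679 = 1.187/1.679 = 0.7071 d.
D_c = (k_1/k_2) L₀ e^(−k_1 t_c) = (0.131/1.81) × 41.0 × e^(−0.131×0.7071) = 0.07238 × 41.0 × 0.9115 = 2.705 mg/L.
Minimum DO = C_s − D_c = 8.24 − 2.705 = 5.535 mg/L.

t_c ≈ 0.707 d; D_c ≈ 2.70 mg/L; min DO ≈ 5.54 mg/L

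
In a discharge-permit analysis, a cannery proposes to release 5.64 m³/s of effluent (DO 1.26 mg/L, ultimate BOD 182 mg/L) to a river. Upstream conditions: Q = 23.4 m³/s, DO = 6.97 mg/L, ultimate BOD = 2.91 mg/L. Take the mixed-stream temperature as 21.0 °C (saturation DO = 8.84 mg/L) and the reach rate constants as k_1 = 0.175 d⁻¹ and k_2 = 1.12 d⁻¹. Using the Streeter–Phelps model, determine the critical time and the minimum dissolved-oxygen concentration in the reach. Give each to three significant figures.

Mixed DO = (23.4×6.97 + 5.64×1.26)/(23.4+5.64) = 170.2/29.04 = 5.861 mg/L.
Mixed L₀ = (23.4×2.91 + 5.64×182)/(29.04) = 1095/29.04 = 37.69 mg/L.
Initial deficit D₀ = C_s − DO₀ = 8.84 − 5.861 = 2.979 mg/L.
t_c = (1/0.9450) ln[(1.12/0.175)(1 − 2.979×0.9450/(0.175×37.69))] = 1.058 × ln(3.669) = 1.375 d.
D_c = (0.175/1.12) × 37.69 × e^(−0.175×1.375) = 0.1562 × 37.69 × 0.7861 = 4.629 mg/L.
Minimum DO = 8.84 − 4.629 = 4.211 mg/L.

t_c ≈ 1.38 d; minimum DO ≈ 4.21 mg/L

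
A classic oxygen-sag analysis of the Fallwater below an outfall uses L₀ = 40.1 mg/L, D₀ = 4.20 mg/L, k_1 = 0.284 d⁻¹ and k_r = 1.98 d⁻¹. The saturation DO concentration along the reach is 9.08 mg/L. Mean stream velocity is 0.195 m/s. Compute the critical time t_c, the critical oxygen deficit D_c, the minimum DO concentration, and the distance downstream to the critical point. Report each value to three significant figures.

t_c ≈ 0.566 d; D_c ≈ 4.90 mg/L; min DO ≈ 4.18 mg/L; x_c ≈ 9.53 km

At the critical point dD/dt = 0, so k_1 L₀ e^(−k_1 t) = k_r D. Substituting D(t) from the Streeter–Phelps equation and solving for t gives
t_c = ln[(k_r/k_1)(1 − D₀(k_r−k_1)/(k_1 L₀))] / (k_r−k_1).
Here k_r−k_1 = 1.696 d⁻¹ and 1 − D₀(k_r−k_1)/(k_1 L₀) = 1 − 4.20×1.696/(0.284×40.1) = 0.3745, so
t_c = ln(6.972 × 0.3745) / 1.696 = 0.9598 / 1.696 = 0.5659 d.
D_c = (k_1/k_r) L₀ e^(−k_1 t_c) = (0.284/1.98) × 40.1 × e^(−0.284×0.5659) = 0.1434 × 40.1 × 0.8515 = 4.898 mg/L.
Minimum DO = C_s − D_c = 9.08 − 4.898 = 4.182 mg/L.
x_c = v t_c = 0.195 m/s × 0.5659 d × 86400 s/d = 9534 m ≈ 9.53 km.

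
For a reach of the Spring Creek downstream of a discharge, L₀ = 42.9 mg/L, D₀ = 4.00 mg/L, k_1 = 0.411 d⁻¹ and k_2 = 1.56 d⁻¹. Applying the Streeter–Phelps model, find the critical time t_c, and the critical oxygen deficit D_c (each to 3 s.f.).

t_c ≈ 0.898 d; D_c ≈ 7.81 mg/L

With k_2/k_1 = 3.796 and 1 − D₀(k_2−k_1)/(k_1 L₀) = 0.7393,
t_c = ln(3.796 × 0.7393) / (1.56 − 0.411) = ln(2.806) / 1.149 = 1.032/1.149 = 0.8980 d.
D_c = (k_1/k_2) L₀ e^(−k_1 t_c) = (0.411/1.56) × 42.9 × e^(−0.411×0.8980) = 0.2635 × 42.9 × 0.6914 = 7.814 mg/L.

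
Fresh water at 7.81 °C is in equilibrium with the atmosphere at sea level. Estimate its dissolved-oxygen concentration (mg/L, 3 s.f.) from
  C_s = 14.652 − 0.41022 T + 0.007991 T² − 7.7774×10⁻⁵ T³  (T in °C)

C_s ≈ 11.9 mg/L

C_s = 14.652 − 0.41022×7.81 + 0.007991×7.81² − 7.7774×10⁻⁵×7.81³ = 11.90 mg/L.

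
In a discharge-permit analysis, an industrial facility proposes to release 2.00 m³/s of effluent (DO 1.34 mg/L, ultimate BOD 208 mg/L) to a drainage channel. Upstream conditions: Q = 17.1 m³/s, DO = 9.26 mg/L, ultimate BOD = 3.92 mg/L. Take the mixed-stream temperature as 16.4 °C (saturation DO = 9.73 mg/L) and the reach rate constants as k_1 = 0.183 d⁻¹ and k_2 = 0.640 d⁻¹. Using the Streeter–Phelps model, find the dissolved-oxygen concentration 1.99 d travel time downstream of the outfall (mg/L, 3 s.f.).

Mixed DO = (17.1×9.26 + 2.00×1.34)/(17.1+2.00) = 161.0/19.10 = 8.431 mg/L.
Mixed L₀ = (17.1×3.92 + 2.00×208)/(19.10) = 483.0/19.10 = 25.29 mg/L.
Initial deficit D₀ = C_s − DO₀ = 9.73 − 8.431 = 1.299 mg/L.
D(1.99) = [0.183×25.29/(0.640−0.183)](e^(−0.183×1.99) − e^(−0.640×1.99)) + 1.299 e^(−0.640×1.99)
= 10.13 × (0.6948 − 0.2798) + 1.299 × 0.2798 = 4.566 mg/L.
DO = 9.73 − 4.566 = 5.164 mg/L.

DO ≈ 5.16 mg/L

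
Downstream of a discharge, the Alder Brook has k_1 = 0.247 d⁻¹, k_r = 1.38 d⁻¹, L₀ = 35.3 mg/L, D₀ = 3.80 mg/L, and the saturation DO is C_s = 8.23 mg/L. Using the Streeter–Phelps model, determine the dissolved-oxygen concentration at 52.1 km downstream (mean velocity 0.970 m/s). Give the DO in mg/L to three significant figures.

Travel time t = x/v = 52.1 km / (0.970 m/s) = 52100 m / 0.970 m/s = 53710 s = 0.6217 d.
k_1 L₀/(k_r−k_1) = 0.247×35.3/(1.38−0.247) = 8.719/1.133 = 7.696 mg/L.
e^(−k_1 t) = e^(−0.247×0.6217) = 0.8577; e^(−k_r t) = e^(−1.38×0.6217) = 0.4241.
D = 7.696 × (0.8577 − 0.4241) + 3.80 × 0.4241 = 3.337 + 1.611 = 4.948 mg/L.
DO = C_s − D = 8.23 − 4.948 = 3.282 mg/L.

DO ≈ 3.28 mg/L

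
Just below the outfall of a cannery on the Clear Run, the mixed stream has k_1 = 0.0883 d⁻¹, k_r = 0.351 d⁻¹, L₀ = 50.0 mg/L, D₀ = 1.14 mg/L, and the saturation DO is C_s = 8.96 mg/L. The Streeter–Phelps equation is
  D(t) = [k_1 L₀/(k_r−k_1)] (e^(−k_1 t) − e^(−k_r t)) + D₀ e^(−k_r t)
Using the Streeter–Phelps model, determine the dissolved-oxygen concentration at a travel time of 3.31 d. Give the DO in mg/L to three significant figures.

DO ≈ 1.32 mg/L

k_1 L₀/(k_r−k_1) = 0.0883×50.0/(0.351−0.0883) = 4.415/0.2627 = 16.81 mg/L.
e^(−k_1 t) = e^(−0.0883×3.310) = 0.7466; e^(−k_r t) = e^(−0.351×3.310) = 0.3129.
D = 16.81 × (0.7466 − 0.3129) + 1.14 × 0.3129 = 7.288 + 0.3567 = 7.645 mg/L.
DO = C_s − D = 8.96 − 7.645 = 1.315 mg/L.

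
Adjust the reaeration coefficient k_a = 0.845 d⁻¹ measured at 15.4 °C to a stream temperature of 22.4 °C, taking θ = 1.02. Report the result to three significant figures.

k_a(T₂) = k_a(T₁) · θ^(T₂−T₁) = 0.845 × 1.02^(22.4−15.4)
= 0.845 × 1.02^7.00 = 0.845 × 1.149 = 0.9706 d⁻¹.

k_a ≈ 0.971 d⁻¹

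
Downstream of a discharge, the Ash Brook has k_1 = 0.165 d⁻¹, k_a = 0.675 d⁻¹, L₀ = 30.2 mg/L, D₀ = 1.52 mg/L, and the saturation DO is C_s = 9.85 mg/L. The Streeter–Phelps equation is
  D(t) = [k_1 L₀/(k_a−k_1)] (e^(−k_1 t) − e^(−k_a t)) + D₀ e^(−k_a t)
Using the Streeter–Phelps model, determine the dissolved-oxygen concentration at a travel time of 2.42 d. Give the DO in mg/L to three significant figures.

DO ≈ 4.91 mg/L

k_1 L₀/(k_a−k_1) = 0.165×30.2/(0.675−0.165) = 4.983/0.5100 = 9.771 mg/L.
e^(−k_1 t) = e^(−0.165×2.420) = 0.6708; e^(−k_a t) = e^(−0.675×2.420) = 0.1952.
D = 9.771 × (0.6708 − 0.1952) + 1.52 × 0.1952 = 4.646 + 0.2968 = 4.943 mg/L.
DO = C_s − D = 9.85 − 4.943 = 4.907 mg/L.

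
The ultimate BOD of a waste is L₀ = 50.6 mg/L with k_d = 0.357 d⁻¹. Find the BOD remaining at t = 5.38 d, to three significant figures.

L_t = L₀ e^(−k_d t) = 50.6 × e^(−0.357×5.38) = 50.6 × 0.1465 = 7.413 mg/L.

L ≈ 7.41 mg/L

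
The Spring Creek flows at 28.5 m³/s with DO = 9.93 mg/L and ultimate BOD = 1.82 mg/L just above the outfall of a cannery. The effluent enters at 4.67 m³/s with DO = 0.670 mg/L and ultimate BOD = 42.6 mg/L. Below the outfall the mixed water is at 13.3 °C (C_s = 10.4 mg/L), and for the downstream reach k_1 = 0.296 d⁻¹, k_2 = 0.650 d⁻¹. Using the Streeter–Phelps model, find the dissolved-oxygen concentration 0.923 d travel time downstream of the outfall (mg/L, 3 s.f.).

Mixed DO = (28.5×9.93 + 4.67×0.670)/(28.5+4.67) = 286.1/33.17 = 8.626 mg/L.
Mixed L₀ = (28.5×1.82 + 4.67×42.6)/(33.17) = 250.8/33.17 = 7.561 mg/L.
Initial deficit D₀ = C_s − DO₀ = 10.4 − 8.626 = 1.774 mg/L.
D(0.923) = [0.296×7.561/(0.650−0.296)](e^(−0.296×0.923) − e^(−0.650×0.923)) + 1.774 e^(−0.650×0.923)
= 6.323 × (0.7609 − 0.5488) + 1.774 × 0.5488 = 2.314 mg/L.
DO = 10.4 − 2.314 = 8.086 mg/L.

DO ≈ 8.09 mg/L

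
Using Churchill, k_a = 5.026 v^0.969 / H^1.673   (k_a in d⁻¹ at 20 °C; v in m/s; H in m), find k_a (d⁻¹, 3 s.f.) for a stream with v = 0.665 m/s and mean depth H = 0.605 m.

k_a = 5.026 × 0.665^0.969 / 0.605^1.673 = 5.026 × 0.6735 / 0.4314 = 7.846 d⁻¹.

k_a ≈ 7.85 d⁻¹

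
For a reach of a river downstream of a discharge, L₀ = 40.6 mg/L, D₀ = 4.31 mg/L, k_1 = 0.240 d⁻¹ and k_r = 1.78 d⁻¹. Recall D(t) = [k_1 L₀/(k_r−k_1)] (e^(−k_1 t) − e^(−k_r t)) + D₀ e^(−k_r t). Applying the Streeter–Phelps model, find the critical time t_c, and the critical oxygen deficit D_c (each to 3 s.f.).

t_c ≈ 0.559 d; D_c ≈ 4.79 mg/L

t_c = [1/(k_r−k_1)] ln[(k_r/k_1)(1 − D₀(k_r−k_1)/(k_1 L₀))]
= [1/(1.78−0.240)] ln[(1.78/0.240)(1 − 4.31×1.540/(0.240×40.6))]
= (1/1.540) ln[7.417 × 0.3188] = 0.6494 × ln(2.365) = 0.6494 × 0.8606 = 0.5588 d.
D_c = (k_1/k_r) L₀ e^(−k_1 t_c) = (0.240/1.78) × 40.6 × e^(−0.240×0.5588) = 0.1348 × 40.6 × 0.8745 = 4.787 mg/L.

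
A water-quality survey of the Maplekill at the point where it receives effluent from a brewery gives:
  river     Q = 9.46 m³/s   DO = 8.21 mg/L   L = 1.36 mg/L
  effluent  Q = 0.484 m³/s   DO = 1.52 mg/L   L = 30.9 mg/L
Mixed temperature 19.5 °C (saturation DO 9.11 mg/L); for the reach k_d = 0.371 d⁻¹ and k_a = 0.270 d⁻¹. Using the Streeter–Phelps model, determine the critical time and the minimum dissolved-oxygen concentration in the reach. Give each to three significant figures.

Mixed DO = (9.46×8.21 + 0.484×1.52)/(9.46+0.484) = 78.40/9.944 = 7.884 mg/L.
Mixed L₀ = (9.46×1.36 + 0.484×30.9)/(9.944) = 27.82/9.944 = 2.798 mg/L.
Initial deficit D₀ = C_s − DO₀ = 9.11 − 7.884 = 1.226 mg/L.
t_c = (1/-0.1010) ln[(0.270/0.371)(1 − 1.226×-0.1010/(0.371×2.798))] = -9.901 × ln(0.8146) = 2.031 d.
D_c = (0.371/0.270) × 2.798 × e^(−0.371×2.031) = 1.374 × 2.798 × 0.4707 = 1.810 mg/L.
Minimum DO = 9.11 − 1.810 = 7.300 mg/L.

t_c ≈ 2.03 d; minimum DO ≈ 7.30 mg/L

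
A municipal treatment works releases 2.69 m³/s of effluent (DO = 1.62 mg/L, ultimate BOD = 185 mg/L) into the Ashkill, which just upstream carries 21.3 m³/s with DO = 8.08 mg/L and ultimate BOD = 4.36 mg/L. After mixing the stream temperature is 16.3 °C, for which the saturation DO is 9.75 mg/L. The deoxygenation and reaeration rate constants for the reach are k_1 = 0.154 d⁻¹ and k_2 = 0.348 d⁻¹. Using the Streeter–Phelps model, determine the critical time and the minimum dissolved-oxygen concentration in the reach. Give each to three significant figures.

t_c ≈ 3.53 d; minimum DO ≈ 3.42 mg/L

Mixed DO = (21.3×8.08 + 2.69×1.62)/(21.3+2.69) = 176.5/23.99 = 7.356 mg/L.
Mixed L₀ = (21.3×4.36 + 2.69×185)/(23.99) = 590.5/23.99 = 24.62 mg/L.
Initial deficit D₀ = C_s − DO₀ = 9.75 − 7.356 = 2.394 mg/L.
t_c = (1/0.1940) ln[(0.348/0.154)(1 − 2.394×0.1940/(0.154×24.62))] = 5.155 × ln(1.983) = 3.529 d.
D_c = (0.154/0.348) × 24.62 × e^(−0.154×3.529) = 0.4425 × 24.62 × 0.5808 = 6.326 mg/L.
Minimum DO = 9.75 − 6.326 = 3.424 mg/L.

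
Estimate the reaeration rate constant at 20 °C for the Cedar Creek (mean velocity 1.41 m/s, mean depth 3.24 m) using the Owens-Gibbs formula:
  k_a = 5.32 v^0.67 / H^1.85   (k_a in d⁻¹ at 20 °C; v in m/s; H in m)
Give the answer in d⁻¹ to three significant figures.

k_a ≈ 0.761 d⁻¹

k_a = 5.32 × 1.41^0.67 / 3.24^1.85 = 5.32 × 1.259 / 8.801 = 0.7610 d⁻¹.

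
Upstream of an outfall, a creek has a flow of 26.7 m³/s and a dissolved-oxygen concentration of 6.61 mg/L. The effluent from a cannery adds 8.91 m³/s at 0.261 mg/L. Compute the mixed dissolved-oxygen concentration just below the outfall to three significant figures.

5.02 mg/L

Flow-weighted mixing: C = (Q_r C_r + Q_w C_w)/(Q_r + Q_w)
= (26.7×6.61 + 8.91×0.261)/(26.7 + 8.91) = 178.8/35.61 = 5.021 mg/L.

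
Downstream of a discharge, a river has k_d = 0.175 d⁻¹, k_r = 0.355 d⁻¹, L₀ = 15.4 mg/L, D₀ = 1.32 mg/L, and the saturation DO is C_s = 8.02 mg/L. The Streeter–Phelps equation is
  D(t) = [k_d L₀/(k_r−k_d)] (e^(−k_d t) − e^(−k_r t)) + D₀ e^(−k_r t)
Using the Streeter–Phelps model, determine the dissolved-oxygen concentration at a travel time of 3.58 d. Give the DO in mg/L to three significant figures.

k_d L₀/(k_r−k_d) = 0.175×15.4/(0.355−0.175) = 2.695/0.1800 = 14.97 mg/L.
e^(−k_d t) = e^(−0.175×3.580) = 0.5345; e^(−k_r t) = e^(−0.355×3.580) = 0.2806.
D = 14.97 × (0.5345 − 0.2806) + 1.32 × 0.2806 = 3.801 + 0.3704 = 4.172 mg/L.
DO = C_s − D = 8.02 − 4.172 = 3.848 mg/L.

DO ≈ 3.85 mg/L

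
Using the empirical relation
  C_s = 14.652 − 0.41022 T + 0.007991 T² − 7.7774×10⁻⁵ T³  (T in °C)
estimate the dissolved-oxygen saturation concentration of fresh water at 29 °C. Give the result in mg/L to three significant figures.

C_s = 14.652 − 0.41022×29 + 0.007991×29² − 7.7774×10⁻⁵×29³ = 7.579 mg/L.

C_s ≈ 7.58 mg/L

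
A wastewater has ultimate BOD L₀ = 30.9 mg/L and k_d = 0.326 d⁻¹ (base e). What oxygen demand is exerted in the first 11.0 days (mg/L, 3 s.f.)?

y_t = L₀(1 − e^(−k_d t)) = 30.9 × (1 − e^(−0.326×11.0))
= 30.9 × (1 − 0.02771) = 30.9 × 0.9723 = 30.04 mg/L.

y ≈ 30.0 mg/L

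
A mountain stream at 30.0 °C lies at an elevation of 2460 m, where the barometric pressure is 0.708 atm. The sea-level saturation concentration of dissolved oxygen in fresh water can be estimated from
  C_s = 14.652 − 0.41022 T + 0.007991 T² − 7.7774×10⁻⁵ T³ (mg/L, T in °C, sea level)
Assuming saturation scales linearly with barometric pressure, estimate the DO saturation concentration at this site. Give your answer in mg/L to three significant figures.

At sea level: C_s = 14.652 − 0.41022×30.0 + 0.007991×30.0² − 7.7774×10⁻⁵×30.0³ = 7.437 mg/L.
Pressure correction: C_s' = 7.437 × 0.708 = 5.266 mg/L.

C_s ≈ 5.27 mg/L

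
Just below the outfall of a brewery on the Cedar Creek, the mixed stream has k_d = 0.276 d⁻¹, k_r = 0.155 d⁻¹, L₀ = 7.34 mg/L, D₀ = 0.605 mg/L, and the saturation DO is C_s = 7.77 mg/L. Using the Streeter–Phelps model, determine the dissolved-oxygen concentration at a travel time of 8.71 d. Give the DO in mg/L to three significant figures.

k_d L₀/(k_r−k_d) = 0.276×7.34/(0.155−0.276) = 2.026/-0.1210 = -16.74 mg/L.
e^(−k_d t) = e^(−0.276×8.710) = 0.09036; e^(−k_r t) = e^(−0.155×8.710) = 0.2592.
D = -16.74 × (0.09036 − 0.2592) + 0.605 × 0.2592 = 2.827 + 0.1568 = 2.984 mg/L.
DO = C_s − D = 7.77 − 2.984 = 4.786 mg/L.

DO ≈ 4.79 mg/L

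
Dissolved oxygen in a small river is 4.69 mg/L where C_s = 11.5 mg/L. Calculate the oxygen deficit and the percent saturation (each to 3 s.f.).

D ≈ 6.81 mg/L; 40.8 % saturation

D = C_s − C = 11.5 − 4.69 = 6.81 mg/L.
% saturation = 4.69/11.5 × 100 = 40.8 %.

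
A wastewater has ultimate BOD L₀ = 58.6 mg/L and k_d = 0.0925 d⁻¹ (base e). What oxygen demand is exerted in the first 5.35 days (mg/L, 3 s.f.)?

y_t = L₀(1 − e^(−k_d t)) = 58.6 × (1 − e^(−0.0925×5.35))
= 58.6 × (1 − 0.6096) = 58.6 × 0.3904 = 22.87 mg/L.

y ≈ 22.9 mg/L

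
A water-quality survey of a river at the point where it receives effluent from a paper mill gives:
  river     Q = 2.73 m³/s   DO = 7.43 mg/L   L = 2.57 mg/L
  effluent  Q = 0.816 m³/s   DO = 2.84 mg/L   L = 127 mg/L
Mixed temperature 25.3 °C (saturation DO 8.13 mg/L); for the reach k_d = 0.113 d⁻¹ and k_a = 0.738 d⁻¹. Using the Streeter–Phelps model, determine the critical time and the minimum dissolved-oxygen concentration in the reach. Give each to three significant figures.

Mixed DO = (2.73×7.43 + 0.816×2.84)/(2.73+0.816) = 22.60/3.546 = 6.374 mg/L.
Mixed L₀ = (2.73×2.57 + 0.816×127)/(3.546) = 110.6/3.546 = 31.20 mg/L.
Initial deficit D₀ = C_s − DO₀ = 8.13 − 6.374 = 1.756 mg/L.
t_c = (1/0.6250) ln[(0.738/0.113)(1 − 1.756×0.6250/(0.113×31.20))] = 1.600 × ln(4.498) = 2.406 d.
D_c = (0.113/0.738) × 31.20 × e^(−0.113×2.406) = 0.1531 × 31.20 × 0.7620 = 3.641 mg/L.
Minimum DO = 8.13 − 3.641 = 4.489 mg/L.

t_c ≈ 2.41 d; minimum DO ≈ 4.49 mg/L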